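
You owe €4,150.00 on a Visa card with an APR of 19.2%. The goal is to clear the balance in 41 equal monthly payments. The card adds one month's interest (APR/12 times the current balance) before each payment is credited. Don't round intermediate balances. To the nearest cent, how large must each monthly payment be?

€138.80

Monthly rate r = 19.2%/12 = 1.6% = 0.016.
Level-payment amortization: P = B₀·r / (1 − (1+r)^(−n)) = 4150.00·0.016 / (1 − 1.016^(−41)).
Denominator 1 − (1+r)^(−41) = 0.478375509.
P = 66.4 / 0.478375509 ≈ 138.80.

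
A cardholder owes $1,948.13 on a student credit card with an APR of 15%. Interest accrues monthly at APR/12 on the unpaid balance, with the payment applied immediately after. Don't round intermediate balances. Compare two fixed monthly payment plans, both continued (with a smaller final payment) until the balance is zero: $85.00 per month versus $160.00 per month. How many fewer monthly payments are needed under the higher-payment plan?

14 fewer payments

Monthly rate r = 15%/12 = 1.25% = 0.0125.
At $85.00/mo: n = ⌈−ln(1 − rB₀/P)/ln(1+r)⌉ = 28 payments (last $14.79); total interest = total paid − $1,948.13 = $361.66.
At $160.00/mo: 14 payments (last $46.77); total interest $178.64.
Payments saved = 28 − 14 = 14.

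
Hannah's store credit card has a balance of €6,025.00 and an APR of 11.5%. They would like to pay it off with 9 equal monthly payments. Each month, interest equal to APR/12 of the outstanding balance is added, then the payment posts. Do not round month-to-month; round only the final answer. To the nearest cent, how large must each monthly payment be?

€701.93

Monthly rate r = 11.5%/12 = 0.958333% = 0.00958333.
Level-payment amortization: P = B₀·r / (1 − (1+r)^(−n)) = 6025.00·0.00958333 / (1 − 1.00958^(−9)).
Denominator 1 − (1+r)^(−9) = 0.0822583365.
P = 57.7396 / 0.0822583365 ≈ 701.93.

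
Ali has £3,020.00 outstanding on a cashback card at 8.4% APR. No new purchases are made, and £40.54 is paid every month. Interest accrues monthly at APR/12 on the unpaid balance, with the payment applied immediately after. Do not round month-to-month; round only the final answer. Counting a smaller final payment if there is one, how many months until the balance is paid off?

Monthly rate r = 8.4%/12 = 0.7% = 0.007.
Recurrence: B ← B·(1+r) − £40.54.
Month 1: interest £21.14; balance after payment £3,000.60.
Month 2: interest £21.00; balance after payment £2,981.06.
Closed form: n = −ln(1 − rB₀/P)/ln(1+r) = −ln(0.47854)/ln(1.007) ≈ 105.656, so the balance reaches zero during payment 106.

106 payments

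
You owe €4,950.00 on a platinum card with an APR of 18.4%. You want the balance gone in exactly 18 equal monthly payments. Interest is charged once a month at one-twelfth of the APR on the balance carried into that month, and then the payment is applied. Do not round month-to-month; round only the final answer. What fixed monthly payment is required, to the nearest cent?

€316.78

Monthly rate r = 18.4%/12 = 1.53333% = 0.0153333.
Level-payment amortization: P = B₀·r / (1 − (1+r)^(−n)) = 4950.00·0.0153333 / (1 − 1.01533^(−18)).
Denominator 1 − (1+r)^(−18) = 0.239595982.
P = 75.9 / 0.239595982 ≈ 316.78.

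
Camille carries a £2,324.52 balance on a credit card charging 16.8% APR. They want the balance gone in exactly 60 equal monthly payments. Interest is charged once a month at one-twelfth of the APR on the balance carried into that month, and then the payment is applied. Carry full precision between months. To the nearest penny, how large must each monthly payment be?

Monthly rate r = 16.8%/12 = 1.4% = 0.014.
Level-payment amortization: P = B₀·r / (1 − (1+r)^(−n)) = 2324.52·0.014 / (1 − 1.014^(−60)).
Denominator 1 − (1+r)^(−60) = 0.565767125.
P = 32.5433 / 0.565767125 ≈ 57.52.

£57.52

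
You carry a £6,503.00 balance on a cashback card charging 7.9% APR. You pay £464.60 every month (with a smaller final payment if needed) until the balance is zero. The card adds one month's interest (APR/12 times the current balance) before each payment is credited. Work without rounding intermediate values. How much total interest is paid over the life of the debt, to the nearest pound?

Monthly rate r = 7.9%/12 = 0.658333% = 0.00658333.
Payoff takes n = ⌈−ln(1 − rB₀/P)/ln(1+r)⌉ = ⌈14.733⌉ = 15 payments; the last is £340.73.
Total paid = 14·£464.60 + £340.73 = £6,845.13.
Total interest = total paid − principal = £6,845.13 − £6,503.00 = £342.13.

£342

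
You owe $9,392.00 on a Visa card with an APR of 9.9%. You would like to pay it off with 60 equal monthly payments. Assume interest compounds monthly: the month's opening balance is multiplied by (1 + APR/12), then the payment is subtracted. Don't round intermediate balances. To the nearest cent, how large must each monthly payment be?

Monthly rate r = 9.9%/12 = 0.825% = 0.00825.
Level-payment amortization: P = B₀·r / (1 − (1+r)^(−n)) = 9392.00·0.00825 / (1 − 1.00825^(−60)).
Denominator 1 − (1+r)^(−60) = 0.389189971.
P = 77.484 / 0.389189971 ≈ 199.09.

$199.09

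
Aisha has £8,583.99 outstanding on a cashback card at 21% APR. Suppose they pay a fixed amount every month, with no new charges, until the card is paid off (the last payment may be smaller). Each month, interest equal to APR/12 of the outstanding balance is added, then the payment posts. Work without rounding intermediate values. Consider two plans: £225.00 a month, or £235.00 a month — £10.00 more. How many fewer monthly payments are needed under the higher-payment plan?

Monthly rate r = 21%/12 = 1.75% = 0.0175.
At £225.00/mo: n = ⌈−ln(1 − rB₀/P)/ln(1+r)⌉ = 64 payments (last £111.81); total interest = total paid − £8,583.99 = £5,702.82.
At £235.00/mo: 59 payments (last £180.56); total interest £5,226.57.
Payments saved = 64 − 59 = 5.

5 fewer payments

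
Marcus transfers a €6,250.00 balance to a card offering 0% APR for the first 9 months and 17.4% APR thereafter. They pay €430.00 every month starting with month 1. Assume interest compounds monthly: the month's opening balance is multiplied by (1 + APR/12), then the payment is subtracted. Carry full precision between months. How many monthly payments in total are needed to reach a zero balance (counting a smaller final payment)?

15 payments

Promo months 1–9 at r₀ = 0%/12 = 0; months 10+ at r₁ = 17.4%/12 = 0.0145.
After month 9 (no interest yet): B = €6,250.00 − 9·€430.00 = €2,380.00.
Then at r₁ with €430.00/mo: n₂ = −ln(1 − r₁·B/P)/ln(1+r₁) ≈ 5.81 → 6 more payments.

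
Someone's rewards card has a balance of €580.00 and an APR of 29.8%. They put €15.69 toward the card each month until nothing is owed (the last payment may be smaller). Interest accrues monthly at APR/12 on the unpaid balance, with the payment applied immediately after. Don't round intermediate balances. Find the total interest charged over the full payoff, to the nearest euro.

€1,020

Monthly rate r = 29.8%/12 = 2.48333% = 0.0248333.
Payoff takes n = ⌈−ln(1 − rB₀/P)/ln(1+r)⌉ = ⌈101.956⌉ = 102 payments; the last is €15.00.
Total paid = 101·€15.69 + €15.00 = €1,599.69.
Total interest = total paid − principal = €1,599.69 − €580.00 = €1,019.69.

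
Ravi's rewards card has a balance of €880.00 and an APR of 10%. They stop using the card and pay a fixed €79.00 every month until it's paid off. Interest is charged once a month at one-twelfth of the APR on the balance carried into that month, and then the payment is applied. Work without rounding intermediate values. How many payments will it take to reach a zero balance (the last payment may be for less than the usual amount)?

Monthly rate r = 10%/12 = 0.833333% = 0.00833333.
Recurrence: B ← B·(1+r) − €79.00.
Month 1: interest €7.33; balance after payment €808.33.
Month 2: interest €6.74; balance after payment €736.07.
Closed form: n = −ln(1 − rB₀/P)/ln(1+r) = −ln(0.90717)/ln(1.00833) ≈ 11.739, so the balance reaches zero during payment 12.

12 months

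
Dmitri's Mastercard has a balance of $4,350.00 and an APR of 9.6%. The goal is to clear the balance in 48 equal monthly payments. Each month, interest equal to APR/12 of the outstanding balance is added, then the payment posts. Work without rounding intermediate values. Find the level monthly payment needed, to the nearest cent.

Monthly rate r = 9.6%/12 = 0.8% = 0.008.
Level-payment amortization: P = B₀·r / (1 − (1+r)^(−n)) = 4350.00·0.008 / (1 − 1.008^(−48)).
Denominator 1 − (1+r)^(−48) = 0.317827106.
P = 34.8 / 0.317827106 ≈ 109.49.

$109.49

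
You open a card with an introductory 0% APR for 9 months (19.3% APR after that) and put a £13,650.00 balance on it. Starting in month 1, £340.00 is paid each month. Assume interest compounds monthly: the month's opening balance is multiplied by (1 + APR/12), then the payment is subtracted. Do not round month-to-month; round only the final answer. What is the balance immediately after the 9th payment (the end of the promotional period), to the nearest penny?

£10,590.00

Promo months 1–9 at r₀ = 0%/12 = 0; months 10+ at r₁ = 19.3%/12 = 0.0160833.
After month 9 (no interest yet): B = £13,650.00 − 9·£340.00 = £10,590.00.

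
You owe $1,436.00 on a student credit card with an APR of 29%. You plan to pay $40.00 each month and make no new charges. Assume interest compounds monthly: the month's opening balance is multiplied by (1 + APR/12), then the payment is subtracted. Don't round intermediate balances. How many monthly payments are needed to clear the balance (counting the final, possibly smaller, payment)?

85 payments

Monthly rate r = 29%/12 = 2.41667% = 0.0241667.
Recurrence: B ← B·(1+r) − $40.00.
Month 1: interest $34.70; balance after payment $1,430.70.
Month 2: interest $34.58; balance after payment $1,425.28.
Closed form: n = −ln(1 − rB₀/P)/ln(1+r) = −ln(0.13242)/ln(1.02417) ≈ 84.668, so the balance reaches zero during payment 85.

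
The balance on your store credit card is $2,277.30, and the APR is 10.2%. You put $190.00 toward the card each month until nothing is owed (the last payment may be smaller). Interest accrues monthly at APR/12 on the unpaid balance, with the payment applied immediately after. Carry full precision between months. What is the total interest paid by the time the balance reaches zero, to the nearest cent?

$134.90

Monthly rate r = 10.2%/12 = 0.85% = 0.0085.
Payoff takes n = ⌈−ln(1 − rB₀/P)/ln(1+r)⌉ = ⌈12.695⌉ = 13 payments; the last is $132.20.
Total paid = 12·$190.00 + $132.20 = $2,412.20.
Total interest = total paid − principal = $2,412.20 − $2,277.30 = $134.90.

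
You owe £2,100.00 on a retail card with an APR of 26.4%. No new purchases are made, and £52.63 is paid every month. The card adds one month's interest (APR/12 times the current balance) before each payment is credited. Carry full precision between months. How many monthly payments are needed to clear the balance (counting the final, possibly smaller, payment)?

Monthly rate r = 26.4%/12 = 2.2% = 0.022.
Recurrence: B ← B·(1+r) − £52.63.
Month 1: interest £46.20; balance after payment £2,093.57.
Month 2: interest £46.06; balance after payment £2,087.00.
Closed form: n = −ln(1 − rB₀/P)/ln(1+r) = −ln(0.12217)/ln(1.022) ≈ 96.607, so the balance reaches zero during payment 97.

97 months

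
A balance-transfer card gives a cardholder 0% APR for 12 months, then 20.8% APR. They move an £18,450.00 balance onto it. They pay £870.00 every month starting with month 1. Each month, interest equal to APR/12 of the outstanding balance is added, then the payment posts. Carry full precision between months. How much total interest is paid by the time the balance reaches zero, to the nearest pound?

£793

Promo months 1–12 at r₀ = 0%/12 = 0; months 13+ at r₁ = 20.8%/12 = 0.0173333.
After month 12 (no interest yet): B = £18,450.00 − 12·£870.00 = £8,010.00.
Then at r₁ with £870.00/mo: n₂ = −ln(1 − r₁·B/P)/ln(1+r₁) ≈ 10.12 → 11 more payments.
Total paid = 22·£870.00 + £102.67 = £19,242.67; interest = £19,242.67 − £18,450.00 = £792.67.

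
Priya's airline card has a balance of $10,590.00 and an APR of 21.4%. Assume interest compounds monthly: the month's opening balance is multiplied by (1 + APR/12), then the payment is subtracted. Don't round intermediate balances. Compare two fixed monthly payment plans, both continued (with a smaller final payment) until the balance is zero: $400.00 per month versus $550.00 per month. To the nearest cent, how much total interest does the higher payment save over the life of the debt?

$1,369.66

Monthly rate r = 21.4%/12 = 1.78333% = 0.0178333.
At $400.00/mo: n = ⌈−ln(1 − rB₀/P)/ln(1+r)⌉ = 37 payments (last $58.75); total interest = total paid − $10,590.00 = $3,868.75.
At $550.00/mo: 24 payments (last $439.09); total interest $2,499.09.
Interest saved = $3,868.75 − $2,499.09 = $1,369.66.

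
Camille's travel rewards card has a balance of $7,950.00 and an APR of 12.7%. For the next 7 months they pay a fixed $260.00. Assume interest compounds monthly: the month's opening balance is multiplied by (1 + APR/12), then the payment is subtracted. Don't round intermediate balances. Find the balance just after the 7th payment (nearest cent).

Monthly rate r = 12.7%/12 = 1.05833% = 0.0105833.
Each month: B ← B·(1+r) − $260.00.
Month 1: interest $84.14; balance after payment $7,774.14.
Month 2: interest $82.28; balance after payment $7,596.41.
Month 3: interest $80.40; balance after payment $7,416.81.
Month 4: interest $78.49; balance after payment $7,235.30.
Month 5: interest $76.57; balance after payment $7,051.88.
Month 6: interest $74.63; balance after payment $6,866.51.
Month 7: interest $72.67; balance after payment $6,679.18.

$6,679.18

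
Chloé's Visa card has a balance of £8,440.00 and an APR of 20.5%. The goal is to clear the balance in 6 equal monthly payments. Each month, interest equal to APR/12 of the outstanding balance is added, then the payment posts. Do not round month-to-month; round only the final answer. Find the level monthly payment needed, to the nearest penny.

£1,491.96

Monthly rate r = 20.5%/12 = 1.70833% = 0.0170833.
Level-payment amortization: P = B₀·r / (1 − (1+r)^(−n)) = 8440.00·0.0170833 / (1 − 1.01708^(−6)).
Denominator 1 − (1+r)^(−6) = 0.096640172.
P = 144.183 / 0.096640172 ≈ 1491.96.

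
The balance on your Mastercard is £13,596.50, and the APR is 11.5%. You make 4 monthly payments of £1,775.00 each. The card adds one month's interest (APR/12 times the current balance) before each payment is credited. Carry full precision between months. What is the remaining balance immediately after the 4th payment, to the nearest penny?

Monthly rate r = 11.5%/12 = 0.958333% = 0.00958333.
Each month: B ← B·(1+r) − £1,775.00.
Month 1: interest £130.30; balance after payment £11,951.80.
Month 2: interest £114.54; balance after payment £10,291.34.
Month 3: interest £98.63; balance after payment £8,614.96.
Month 4: interest £82.56; balance after payment £6,922.52.

£6,922.52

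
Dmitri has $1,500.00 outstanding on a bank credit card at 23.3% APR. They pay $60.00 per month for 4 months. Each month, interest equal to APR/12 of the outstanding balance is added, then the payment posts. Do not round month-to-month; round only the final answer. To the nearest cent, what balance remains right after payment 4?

$1,372.86

Monthly rate r = 23.3%/12 = 1.94167% = 0.0194167.
Each month: B ← B·(1+r) − $60.00.
Month 1: interest $29.13; balance after payment $1,469.12.
Month 2: interest $28.53; balance after payment $1,437.65.
Month 3: interest $27.91; balance after payment $1,405.56.
Month 4: interest $27.29; balance after payment $1,372.86.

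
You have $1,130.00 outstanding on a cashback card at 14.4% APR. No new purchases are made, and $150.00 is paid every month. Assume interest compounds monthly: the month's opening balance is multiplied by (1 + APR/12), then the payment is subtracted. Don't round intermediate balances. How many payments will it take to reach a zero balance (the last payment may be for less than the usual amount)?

8 months

Monthly rate r = 14.4%/12 = 1.2% = 0.012.
Recurrence: B ← B·(1+r) − $150.00.
Month 1: interest $13.56; balance after payment $993.56.
Month 2: interest $11.92; balance after payment $855.48.
Closed form: n = −ln(1 − rB₀/P)/ln(1+r) = −ln(0.9096)/ln(1.012) ≈ 7.943, so the balance reaches zero during payment 8.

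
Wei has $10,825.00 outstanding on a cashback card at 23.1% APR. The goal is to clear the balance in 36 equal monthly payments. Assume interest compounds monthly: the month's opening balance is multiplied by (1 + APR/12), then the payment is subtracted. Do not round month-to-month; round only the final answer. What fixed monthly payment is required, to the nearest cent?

$419.60

Monthly rate r = 23.1%/12 = 1.925% = 0.01925.
Level-payment amortization: P = B₀·r / (1 − (1+r)^(−n)) = 10825.00·0.01925 / (1 − 1.01925^(−36)).
Denominator 1 − (1+r)^(−36) = 0.49662218.
P = 208.381 / 0.49662218 ≈ 419.60.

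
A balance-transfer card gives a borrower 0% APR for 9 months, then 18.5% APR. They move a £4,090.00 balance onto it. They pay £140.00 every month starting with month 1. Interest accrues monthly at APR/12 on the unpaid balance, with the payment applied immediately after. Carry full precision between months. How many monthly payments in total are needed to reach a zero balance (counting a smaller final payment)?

Promo months 1–9 at r₀ = 0%/12 = 0; months 10+ at r₁ = 18.5%/12 = 0.0154167.
After month 9 (no interest yet): B = £4,090.00 − 9·£140.00 = £2,830.00.
Then at r₁ with £140.00/mo: n₂ = −ln(1 − r₁·B/P)/ln(1+r₁) ≈ 24.41 → 25 more payments.

34 payments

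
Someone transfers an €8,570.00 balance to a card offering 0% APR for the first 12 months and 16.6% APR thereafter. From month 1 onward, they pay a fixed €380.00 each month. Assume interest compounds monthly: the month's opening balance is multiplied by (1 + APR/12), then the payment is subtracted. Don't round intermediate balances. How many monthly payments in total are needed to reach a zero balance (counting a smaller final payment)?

Promo months 1–12 at r₀ = 0%/12 = 0; months 13+ at r₁ = 16.6%/12 = 0.0138333.
After month 12 (no interest yet): B = €8,570.00 − 12·€380.00 = €4,010.00.
Then at r₁ with €380.00/mo: n₂ = −ln(1 − r₁·B/P)/ln(1+r₁) ≈ 11.49 → 12 more payments.

24 months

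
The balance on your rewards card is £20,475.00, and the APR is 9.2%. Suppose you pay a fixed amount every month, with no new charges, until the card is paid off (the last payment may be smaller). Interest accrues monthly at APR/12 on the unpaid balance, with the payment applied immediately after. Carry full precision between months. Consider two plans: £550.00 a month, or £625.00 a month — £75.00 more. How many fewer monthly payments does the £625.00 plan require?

6 fewer payments

Monthly rate r = 9.2%/12 = 0.766667% = 0.00766667.
At £550.00/mo: n = ⌈−ln(1 − rB₀/P)/ln(1+r)⌉ = 44 payments (last £549.88); total interest = total paid − £20,475.00 = £3,724.88.
At £625.00/mo: 38 payments (last £544.07); total interest £3,194.07.
Payments saved = 44 − 38 = 6.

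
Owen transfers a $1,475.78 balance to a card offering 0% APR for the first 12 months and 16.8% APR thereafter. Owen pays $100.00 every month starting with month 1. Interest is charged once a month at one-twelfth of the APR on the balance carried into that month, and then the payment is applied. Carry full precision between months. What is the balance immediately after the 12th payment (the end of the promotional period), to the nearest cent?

Promo months 1–12 at r₀ = 0%/12 = 0; months 13+ at r₁ = 16.8%/12 = 0.014.
After month 12 (no interest yet): B = $1,475.78 − 12·$100.00 = $275.78.

$275.78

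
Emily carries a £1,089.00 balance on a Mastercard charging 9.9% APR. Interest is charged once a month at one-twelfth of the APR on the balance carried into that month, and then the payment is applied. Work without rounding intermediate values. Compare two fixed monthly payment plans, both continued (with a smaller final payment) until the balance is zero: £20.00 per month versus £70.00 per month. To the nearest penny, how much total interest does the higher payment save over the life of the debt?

£281.44

Monthly rate r = 9.9%/12 = 0.825% = 0.00825.
At £20.00/mo: n = ⌈−ln(1 − rB₀/P)/ln(1+r)⌉ = 73 payments (last £11.81); total interest = total paid − £1,089.00 = £362.81.
At £70.00/mo: 17 payments (last £50.37); total interest £81.37.
Interest saved = £362.81 − £81.37 = £281.44.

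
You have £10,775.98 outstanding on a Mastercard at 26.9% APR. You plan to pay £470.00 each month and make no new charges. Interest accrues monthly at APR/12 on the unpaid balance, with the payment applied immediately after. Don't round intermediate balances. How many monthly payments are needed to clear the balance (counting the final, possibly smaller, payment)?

33 payments

Monthly rate r = 26.9%/12 = 2.24167% = 0.0224167.
Recurrence: B ← B·(1+r) − £470.00.
Month 1: interest £241.56; balance after payment £10,547.54.
Month 2: interest £236.44; balance after payment £10,313.98.
Closed form: n = −ln(1 − rB₀/P)/ln(1+r) = −ln(0.48604)/ln(1.02242) ≈ 32.544, so the balance reaches zero during payment 33.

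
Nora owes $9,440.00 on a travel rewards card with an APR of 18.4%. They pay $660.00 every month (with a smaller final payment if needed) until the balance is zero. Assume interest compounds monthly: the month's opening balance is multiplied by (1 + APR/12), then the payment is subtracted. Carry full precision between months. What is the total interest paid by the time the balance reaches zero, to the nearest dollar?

Monthly rate r = 18.4%/12 = 1.53333% = 0.0153333.
Payoff takes n = ⌈−ln(1 − rB₀/P)/ln(1+r)⌉ = ⌈16.270⌉ = 17 payments; the last is $179.24.
Total paid = 16·$660.00 + $179.24 = $10,739.24.
Total interest = total paid − principal = $10,739.24 − $9,440.00 = $1,299.24.

$1,299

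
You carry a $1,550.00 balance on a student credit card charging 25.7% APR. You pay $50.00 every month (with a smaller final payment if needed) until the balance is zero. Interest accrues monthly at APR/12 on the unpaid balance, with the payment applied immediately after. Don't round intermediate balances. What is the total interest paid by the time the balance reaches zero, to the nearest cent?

$1,022.97

Monthly rate r = 25.7%/12 = 2.14167% = 0.0214167.
Payoff takes n = ⌈−ln(1 − rB₀/P)/ln(1+r)⌉ = ⌈51.457⌉ = 52 payments; the last is $22.97.
Total paid = 51·$50.00 + $22.97 = $2,572.97.
Total interest = total paid − principal = $2,572.97 − $1,550.00 = $1,022.97.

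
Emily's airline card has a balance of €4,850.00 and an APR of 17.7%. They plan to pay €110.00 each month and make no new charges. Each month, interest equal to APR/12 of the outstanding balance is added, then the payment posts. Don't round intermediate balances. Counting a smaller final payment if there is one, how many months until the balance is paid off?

72 payments

Monthly rate r = 17.7%/12 = 1.475% = 0.01475.
Recurrence: B ← B·(1+r) − €110.00.
Month 1: interest €71.54; balance after payment €4,811.54.
Month 2: interest €70.97; balance after payment €4,772.51.
Closed form: n = −ln(1 − rB₀/P)/ln(1+r) = −ln(0.34966)/ln(1.01475) ≈ 71.765, so the balance reaches zero during payment 72.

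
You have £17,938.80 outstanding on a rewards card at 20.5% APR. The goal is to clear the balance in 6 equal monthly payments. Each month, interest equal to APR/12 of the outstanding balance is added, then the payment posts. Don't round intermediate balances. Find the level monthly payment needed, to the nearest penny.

Monthly rate r = 20.5%/12 = 1.70833% = 0.0170833.
Level-payment amortization: P = B₀·r / (1 − (1+r)^(−n)) = 17938.80·0.0170833 / (1 − 1.01708^(−6)).
Denominator 1 − (1+r)^(−6) = 0.096640172.
P = 306.454 / 0.096640172 ≈ 3171.09.

£3,171.09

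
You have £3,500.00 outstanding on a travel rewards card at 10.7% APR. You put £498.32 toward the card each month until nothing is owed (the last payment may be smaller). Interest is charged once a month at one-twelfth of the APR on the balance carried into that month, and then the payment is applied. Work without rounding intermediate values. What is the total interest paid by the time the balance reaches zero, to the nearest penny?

£130.94

Monthly rate r = 10.7%/12 = 0.891667% = 0.00891667.
Payoff takes n = ⌈−ln(1 − rB₀/P)/ln(1+r)⌉ = ⌈7.285⌉ = 8 payments; the last is £142.70.
Total paid = 7·£498.32 + £142.70 = £3,630.94.
Total interest = total paid − principal = £3,630.94 − £3,500.00 = £130.94.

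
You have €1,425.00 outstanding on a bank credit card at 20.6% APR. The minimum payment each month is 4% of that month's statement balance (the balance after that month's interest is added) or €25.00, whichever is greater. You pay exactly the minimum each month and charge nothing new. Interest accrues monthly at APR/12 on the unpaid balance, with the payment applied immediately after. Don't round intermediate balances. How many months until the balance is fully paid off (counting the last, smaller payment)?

Monthly rate r = 20.6%/12 = 1.71667% = 0.0171667.
While 4% of the post-interest balance exceeds €25.00, each month B ← (B·(1+r))·(1 − 0.04), i.e. B shrinks by the factor (1+r)·0.96 = 0.97648.
This holds for months 1–36. Entering month 37 the balance is €604.92; 4% of the post-interest balance is now below €25.00, so the flat €25.00 minimum applies from here.
From month 37 a fixed €25.00 at rate r clears €604.92 in 32 more payments. Total: 36 + 32 = 68 months.

68 months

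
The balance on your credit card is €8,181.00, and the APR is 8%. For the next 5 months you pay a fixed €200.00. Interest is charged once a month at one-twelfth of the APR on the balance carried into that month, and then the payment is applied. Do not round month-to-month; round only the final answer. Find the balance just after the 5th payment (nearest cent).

Monthly rate r = 8%/12 = 0.666667% = 0.00666667.
Each month: B ← B·(1+r) − €200.00.
Month 1: interest €54.54; balance after payment €8,035.54.
Month 2: interest €53.57; balance after payment €7,889.11.
Month 3: interest €52.59; balance after payment €7,741.70.
Month 4: interest €51.61; balance after payment €7,593.32.
Month 5: interest €50.62; balance after payment €7,443.94.

€7,443.94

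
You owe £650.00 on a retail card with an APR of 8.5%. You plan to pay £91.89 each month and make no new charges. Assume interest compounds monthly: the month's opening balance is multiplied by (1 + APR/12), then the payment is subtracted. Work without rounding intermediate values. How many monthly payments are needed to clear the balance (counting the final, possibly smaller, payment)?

Monthly rate r = 8.5%/12 = 0.708333% = 0.00708333.
Recurrence: B ← B·(1+r) − £91.89.
Month 1: interest £4.60; balance after payment £562.71.
Month 2: interest £3.99; balance after payment £474.81.
Closed form: n = −ln(1 − rB₀/P)/ln(1+r) = −ln(0.94989)/ln(1.00708) ≈ 7.283, so the balance reaches zero during payment 8.

8 payments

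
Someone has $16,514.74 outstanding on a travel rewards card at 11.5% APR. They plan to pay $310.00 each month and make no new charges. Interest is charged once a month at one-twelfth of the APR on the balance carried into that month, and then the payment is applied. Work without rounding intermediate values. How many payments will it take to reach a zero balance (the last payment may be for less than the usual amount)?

Monthly rate r = 11.5%/12 = 0.958333% = 0.00958333.
Recurrence: B ← B·(1+r) − $310.00.
Month 1: interest $158.27; balance after payment $16,363.01.
Month 2: interest $156.81; balance after payment $16,209.82.
Closed form: n = −ln(1 − rB₀/P)/ln(1+r) = −ln(0.48946)/ln(1.00958) ≈ 74.907, so the balance reaches zero during payment 75.

75 payments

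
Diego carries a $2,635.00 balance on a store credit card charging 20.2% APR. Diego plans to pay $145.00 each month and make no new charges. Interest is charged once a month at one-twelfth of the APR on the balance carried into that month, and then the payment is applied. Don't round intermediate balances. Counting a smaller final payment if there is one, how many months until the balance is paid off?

Monthly rate r = 20.2%/12 = 1.68333% = 0.0168333.
Recurrence: B ← B·(1+r) − $145.00.
Month 1: interest $44.36; balance after payment $2,534.36.
Month 2: interest $42.66; balance after payment $2,432.02.
Closed form: n = −ln(1 − rB₀/P)/ln(1+r) = −ln(0.6941)/ln(1.01683) ≈ 21.874, so the balance reaches zero during payment 22.

22 months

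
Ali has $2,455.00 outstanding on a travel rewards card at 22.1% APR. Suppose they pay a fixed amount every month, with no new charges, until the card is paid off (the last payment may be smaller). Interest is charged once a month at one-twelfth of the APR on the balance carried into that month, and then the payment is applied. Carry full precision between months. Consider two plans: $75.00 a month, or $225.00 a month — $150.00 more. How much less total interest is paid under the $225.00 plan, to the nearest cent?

$1,028.96

Monthly rate r = 22.1%/12 = 1.84167% = 0.0184167.
At $75.00/mo: n = ⌈−ln(1 − rB₀/P)/ln(1+r)⌉ = 51 payments (last $45.19); total interest = total paid − $2,455.00 = $1,340.19.
At $225.00/mo: 13 payments (last $66.23); total interest $311.23.
Interest saved = $1,340.19 − $311.23 = $1,028.96.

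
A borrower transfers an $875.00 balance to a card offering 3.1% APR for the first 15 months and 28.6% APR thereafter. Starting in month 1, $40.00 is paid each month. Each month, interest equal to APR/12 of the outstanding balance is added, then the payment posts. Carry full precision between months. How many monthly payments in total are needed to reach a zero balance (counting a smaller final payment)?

Promo months 1–15 at r₀ = 3.1%/12 = 0.00258333; months 16+ at r₁ = 28.6%/12 = 0.0238333.
After month 15: iterate B ← B·(1+r₀) − $40.00 for 15 months → $298.55.
Then at r₁ with $40.00/mo: n₂ = −ln(1 − r₁·B/P)/ln(1+r₁) ≈ 8.32 → 9 more payments.

24 months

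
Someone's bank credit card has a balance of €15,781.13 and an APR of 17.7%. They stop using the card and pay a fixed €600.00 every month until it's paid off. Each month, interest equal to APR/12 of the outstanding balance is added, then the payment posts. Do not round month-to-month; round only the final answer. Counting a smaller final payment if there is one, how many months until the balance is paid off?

34 months

Monthly rate r = 17.7%/12 = 1.475% = 0.01475.
Recurrence: B ← B·(1+r) − €600.00.
Month 1: interest €232.77; balance after payment €15,413.90.
Month 2: interest €227.36; balance after payment €15,041.26.
Closed form: n = −ln(1 − rB₀/P)/ln(1+r) = −ln(0.61205)/ln(1.01475) ≈ 33.529, so the balance reaches zero during payment 34.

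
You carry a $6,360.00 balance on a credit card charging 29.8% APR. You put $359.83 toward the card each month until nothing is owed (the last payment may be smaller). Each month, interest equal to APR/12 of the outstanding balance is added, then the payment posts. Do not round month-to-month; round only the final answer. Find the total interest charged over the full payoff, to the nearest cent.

$2,118.42

Monthly rate r = 29.8%/12 = 2.48333% = 0.0248333.
Payoff takes n = ⌈−ln(1 − rB₀/P)/ln(1+r)⌉ = ⌈23.559⌉ = 24 payments; the last is $202.33.
Total paid = 23·$359.83 + $202.33 = $8,478.42.
Total interest = total paid − principal = $8,478.42 − $6,360.00 = $2,118.42.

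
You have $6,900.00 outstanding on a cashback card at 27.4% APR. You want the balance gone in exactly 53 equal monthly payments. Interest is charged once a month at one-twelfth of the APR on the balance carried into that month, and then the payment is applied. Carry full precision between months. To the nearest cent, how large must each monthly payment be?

Monthly rate r = 27.4%/12 = 2.28333% = 0.0228333.
Level-payment amortization: P = B₀·r / (1 − (1+r)^(−n)) = 6900.00·0.0228333 / (1 − 1.02283^(−53)).
Denominator 1 − (1+r)^(−53) = 0.697767101.
P = 157.55 / 0.697767101 ≈ 225.79.

$225.79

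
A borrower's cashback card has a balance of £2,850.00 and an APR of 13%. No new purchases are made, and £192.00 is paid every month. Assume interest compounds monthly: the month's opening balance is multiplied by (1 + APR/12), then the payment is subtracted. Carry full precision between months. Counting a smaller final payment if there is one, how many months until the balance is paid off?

Monthly rate r = 13%/12 = 1.08333% = 0.0108333.
Recurrence: B ← B·(1+r) − £192.00.
Month 1: interest £30.88; balance after payment £2,688.88.
Month 2: interest £29.13; balance after payment £2,526.00.
Closed form: n = −ln(1 − rB₀/P)/ln(1+r) = −ln(0.83919)/ln(1.01083) ≈ 16.270, so the balance reaches zero during payment 17.

17 months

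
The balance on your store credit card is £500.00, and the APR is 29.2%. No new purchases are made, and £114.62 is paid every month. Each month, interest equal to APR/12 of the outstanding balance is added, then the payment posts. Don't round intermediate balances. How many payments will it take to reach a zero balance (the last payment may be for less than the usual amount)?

5 payments

Monthly rate r = 29.2%/12 = 2.43333% = 0.0243333.
Recurrence: B ← B·(1+r) − £114.62.
Month 1: interest £12.17; balance after payment £397.55.
Month 2: interest £9.67; balance after payment £292.60.
Month 3: interest £7.12; balance after payment £185.10.
Month 4: interest £4.50; balance after payment £74.98.
Month 5: interest £1.82; balance after payment £0.00.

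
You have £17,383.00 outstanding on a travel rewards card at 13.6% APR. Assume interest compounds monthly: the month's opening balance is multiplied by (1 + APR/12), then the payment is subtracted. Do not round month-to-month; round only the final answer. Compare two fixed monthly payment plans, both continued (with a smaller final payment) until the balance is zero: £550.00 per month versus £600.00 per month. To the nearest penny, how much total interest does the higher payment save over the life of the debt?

£452.72

Monthly rate r = 13.6%/12 = 1.13333% = 0.0113333.
At £550.00/mo: n = ⌈−ln(1 − rB₀/P)/ln(1+r)⌉ = 40 payments (last £193.82); total interest = total paid − £17,383.00 = £4,260.82.
At £600.00/mo: 36 payments (last £191.10); total interest £3,808.10.
Interest saved = £4,260.82 − £3,808.10 = £452.72.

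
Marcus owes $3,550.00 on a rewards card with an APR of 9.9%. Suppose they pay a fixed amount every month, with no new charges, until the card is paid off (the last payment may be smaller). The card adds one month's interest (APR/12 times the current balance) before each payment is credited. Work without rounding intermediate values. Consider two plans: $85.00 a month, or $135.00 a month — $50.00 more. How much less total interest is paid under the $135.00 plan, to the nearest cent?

$352.16

Monthly rate r = 9.9%/12 = 0.825% = 0.00825.
At $85.00/mo: n = ⌈−ln(1 − rB₀/P)/ln(1+r)⌉ = 52 payments (last $35.50); total interest = total paid − $3,550.00 = $820.50.
At $135.00/mo: 30 payments (last $103.34); total interest $468.34.
Interest saved = $820.50 − $468.34 = $352.16.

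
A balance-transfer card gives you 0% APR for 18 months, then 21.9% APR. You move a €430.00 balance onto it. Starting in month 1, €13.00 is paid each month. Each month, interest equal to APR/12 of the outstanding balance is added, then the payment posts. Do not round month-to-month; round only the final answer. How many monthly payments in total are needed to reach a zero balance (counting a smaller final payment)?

Promo months 1–18 at r₀ = 0%/12 = 0; months 19+ at r₁ = 21.9%/12 = 0.01825.
After month 18 (no interest yet): B = €430.00 − 18·€13.00 = €196.00.
Then at r₁ with €13.00/mo: n₂ = −ln(1 − r₁·B/P)/ln(1+r₁) ≈ 17.79 → 18 more payments.

36 months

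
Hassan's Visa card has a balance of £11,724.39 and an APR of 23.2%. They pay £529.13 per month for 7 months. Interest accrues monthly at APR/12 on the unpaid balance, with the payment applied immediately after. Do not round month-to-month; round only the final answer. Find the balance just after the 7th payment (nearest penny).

Monthly rate r = 23.2%/12 = 1.93333% = 0.0193333.
Each month: B ← B·(1+r) − £529.13.
Month 1: interest £226.67; balance after payment £11,421.93.
Month 2: interest £220.82; balance after payment £11,113.63.
Month 3: interest £214.86; balance after payment £10,799.36.
Month 4: interest £208.79; balance after payment £10,479.02.
Month 5: interest £202.59; balance after payment £10,152.48.
Month 6: interest £196.28; balance after payment £9,819.63.
Month 7: interest £189.85; balance after payment £9,480.35.

£9,480.35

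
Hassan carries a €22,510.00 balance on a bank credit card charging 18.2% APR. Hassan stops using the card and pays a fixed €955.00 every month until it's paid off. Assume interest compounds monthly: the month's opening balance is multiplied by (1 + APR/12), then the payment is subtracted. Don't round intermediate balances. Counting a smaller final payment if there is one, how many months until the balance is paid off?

30 payments

Monthly rate r = 18.2%/12 = 1.51667% = 0.0151667.
Recurrence: B ← B·(1+r) − €955.00.
Month 1: interest €341.40; balance after payment €21,896.40.
Month 2: interest €332.10; balance after payment €21,273.50.
Closed form: n = −ln(1 − rB₀/P)/ln(1+r) = −ln(0.64251)/ln(1.01517) ≈ 29.388, so the balance reaches zero during payment 30.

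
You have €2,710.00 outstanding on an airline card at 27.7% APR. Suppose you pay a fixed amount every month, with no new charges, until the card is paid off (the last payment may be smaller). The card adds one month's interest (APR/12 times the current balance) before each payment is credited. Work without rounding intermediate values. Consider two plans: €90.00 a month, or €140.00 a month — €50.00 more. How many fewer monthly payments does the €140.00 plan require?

27 fewer payments

Monthly rate r = 27.7%/12 = 2.30833% = 0.0230833.
At €90.00/mo: n = ⌈−ln(1 − rB₀/P)/ln(1+r)⌉ = 53 payments (last €3.86); total interest = total paid − €2,710.00 = €1,973.86.
At €140.00/mo: 26 payments (last €132.36); total interest €922.36.
Payments saved = 53 − 26 = 27.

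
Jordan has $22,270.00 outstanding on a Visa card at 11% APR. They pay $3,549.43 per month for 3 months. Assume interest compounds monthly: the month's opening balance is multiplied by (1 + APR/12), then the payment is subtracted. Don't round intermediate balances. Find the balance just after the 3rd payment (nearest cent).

Monthly rate r = 11%/12 = 0.916667% = 0.00916667.
Each month: B ← B·(1+r) − $3,549.43.
Month 1: interest $204.14; balance after payment $18,924.71.
Month 2: interest $173.48; balance after payment $15,548.76.
Month 3: interest $142.53; balance after payment $12,141.86.

$12,141.86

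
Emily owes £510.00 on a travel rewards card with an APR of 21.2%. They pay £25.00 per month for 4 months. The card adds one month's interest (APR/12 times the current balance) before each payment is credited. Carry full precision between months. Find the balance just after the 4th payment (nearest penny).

Monthly rate r = 21.2%/12 = 1.76667% = 0.0176667.
Each month: B ← B·(1+r) − £25.00.
Month 1: interest £9.01; balance after payment £494.01.
Month 2: interest £8.73; balance after payment £477.74.
Month 3: interest £8.44; balance after payment £461.18.
Month 4: interest £8.15; balance after payment £444.33.

£444.33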